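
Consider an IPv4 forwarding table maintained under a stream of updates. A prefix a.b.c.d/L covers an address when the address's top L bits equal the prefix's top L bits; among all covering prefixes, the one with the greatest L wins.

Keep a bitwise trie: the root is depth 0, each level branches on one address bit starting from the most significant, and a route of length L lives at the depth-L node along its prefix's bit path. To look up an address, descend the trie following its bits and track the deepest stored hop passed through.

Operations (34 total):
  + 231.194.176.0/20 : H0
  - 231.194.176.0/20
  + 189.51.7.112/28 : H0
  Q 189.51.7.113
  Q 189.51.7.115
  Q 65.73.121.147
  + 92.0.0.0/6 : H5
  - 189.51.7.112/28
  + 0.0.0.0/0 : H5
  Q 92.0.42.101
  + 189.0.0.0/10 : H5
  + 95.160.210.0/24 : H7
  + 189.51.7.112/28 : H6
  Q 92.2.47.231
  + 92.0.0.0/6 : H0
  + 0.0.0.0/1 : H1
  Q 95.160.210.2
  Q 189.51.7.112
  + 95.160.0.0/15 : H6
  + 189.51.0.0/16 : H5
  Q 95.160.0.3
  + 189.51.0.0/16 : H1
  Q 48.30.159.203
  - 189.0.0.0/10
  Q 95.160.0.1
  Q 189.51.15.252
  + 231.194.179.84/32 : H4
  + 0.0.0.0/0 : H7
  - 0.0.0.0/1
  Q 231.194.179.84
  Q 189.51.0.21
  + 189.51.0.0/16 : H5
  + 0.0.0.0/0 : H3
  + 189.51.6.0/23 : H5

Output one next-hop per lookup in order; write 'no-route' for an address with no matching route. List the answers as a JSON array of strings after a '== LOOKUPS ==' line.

Process each operation:
  add 231.194.176.0/20 -> H0 at depth 20
  - 231.194.176.0/20 clear@20
  add 189.51.7.112/28 -> H0 at depth 28
  Q 189.51.7.113: descend 1011110100110011000001110111 ; hops seen [H0] ; pick H0
  Q 189.51.7.115: descend 1011110100110011000001110111 ; hops seen [H0] ; pick H0
  Q 65.73.121.147: descend ε ; hops seen [∅] ; pick no-route
  add 92.0.0.0/6 -> H5 at depth 6
  - 189.51.7.112/28 clear@28
  add 0.0.0.0/0 -> H5 at depth 0
  Q 92.0.42.101: descend 010111 ; hops seen [H5,H5] ; pick H5
  add 189.0.0.0/10 -> H5 at depth 10
  add 95.160.210.0/24 -> H7 at depth 24
  add 189.51.7.112/28 -> H6 at depth 28
  Q 92.2.47.231: descend 010111 ; hops seen [H5,H5] ; pick H5
  add 92.0.0.0/6 -> H0 at depth 6
  add 0.0.0.0/1 -> H1 at depth 1
  Q 95.160.210.2: descend 010111111010000011010010 ; hops seen [H5,H1,H0,H7] ; pick H7
  Q 189.51.7.112: descend 1011110100110011000001110111 ; hops seen [H5,H5,H6] ; pick H6
  add 95.160.0.0/15 -> H6 at depth 15
  add 189.51.0.0/16 -> H5 at depth 16
  Q 95.160.0.3: descend 0101111110100000 ; hops seen [H5,H1,H0,H6] ; pick H6
  add 189.51.0.0/16 -> H1 at depth 16
  Q 48.30.159.203: descend 0 ; hops seen [H5,H1] ; pick H1
  - 189.0.0.0/10 clear@10
  Q 95.160.0.1: descend 0101111110100000 ; hops seen [H5,H1,H0,H6] ; pick H6
  Q 189.51.15.252: descend 10111101001100110000 ; hops seen [H5,H1] ; pick H1
  add 231.194.179.84/32 -> H4 at depth 32
  add 0.0.0.0/0 -> H7 at depth 0
  - 0.0.0.0/1 clear@1
  Q 231.194.179.84: descend 11100111110000101011001101010100 ; hops seen [H7,H4] ; pick H4
  Q 189.51.0.21: descend 101111010011001100000 ; hops seen [H7,H1] ; pick H1
  add 189.51.0.0/16 -> H5 at depth 16
  add 0.0.0.0/0 -> H3 at depth 0
  add 189.51.6.0/23 -> H5 at depth 23

== LOOKUPS ==
["H0","H0","no-route","H5","H5","H7","H6","H6","H1","H6","H1","H4","H1"]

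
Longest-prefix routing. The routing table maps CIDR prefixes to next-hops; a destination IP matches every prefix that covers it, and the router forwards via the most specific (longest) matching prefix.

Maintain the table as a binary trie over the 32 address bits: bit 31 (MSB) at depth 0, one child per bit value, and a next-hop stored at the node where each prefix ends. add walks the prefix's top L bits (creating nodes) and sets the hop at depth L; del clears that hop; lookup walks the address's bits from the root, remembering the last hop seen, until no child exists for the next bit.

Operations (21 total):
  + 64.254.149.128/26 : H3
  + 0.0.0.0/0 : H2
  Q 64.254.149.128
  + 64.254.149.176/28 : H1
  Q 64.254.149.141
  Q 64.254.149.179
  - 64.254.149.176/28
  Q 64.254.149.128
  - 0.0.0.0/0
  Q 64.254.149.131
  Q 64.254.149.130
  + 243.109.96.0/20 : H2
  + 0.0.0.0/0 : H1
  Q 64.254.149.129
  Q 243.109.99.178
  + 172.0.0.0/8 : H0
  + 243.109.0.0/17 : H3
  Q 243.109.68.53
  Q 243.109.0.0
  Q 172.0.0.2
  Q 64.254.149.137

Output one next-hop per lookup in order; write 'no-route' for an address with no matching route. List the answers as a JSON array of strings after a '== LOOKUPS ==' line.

Apply in order:
  add 64.254.149.128/26 -> H3 at depth 26
  add 0.0.0.0/0 -> H2 at depth 0
  ? 64.254.149.128  path d0:H2→d1:-→d2:-→d3:-→d4:-→d5:-→d6:-→d7:-→d8:-→d9:-→d10:-→d11:-→d12:-→d13:-→d14:-→d15:-→d16:-→d17:-→d18:-→d19:-→d20:-→d21:-→d22:-→d23:-→d24:-→d25:-→d26:H3  best=H3
  add 64.254.149.176/28 -> H1 at depth 28
  ? 64.254.149.141  path d0:H2→d1:-→d2:-→d3:-→d4:-→d5:-→d6:-→d7:-→d8:-→d9:-→d10:-→d11:-→d12:-→d13:-→d14:-→d15:-→d16:-→d17:-→d18:-→d19:-→d20:-→d21:-→d22:-→d23:-→d24:-→d25:-→d26:H3  best=H3
  ? 64.254.149.179  path d0:H2→d1:-→d2:-→d3:-→d4:-→d5:-→d6:-→d7:-→d8:-→d9:-→d10:-→d11:-→d12:-→d13:-→d14:-→d15:-→d16:-→d17:-→d18:-→d19:-→d20:-→d21:-→d22:-→d23:-→d24:-→d25:-→d26:H3→d27:-→d28:H1  best=H1
  del 64.254.149.176/28 (clear depth 28)
  ? 64.254.149.128  path d0:H2→d1:-→d2:-→d3:-→d4:-→d5:-→d6:-→d7:-→d8:-→d9:-→d10:-→d11:-→d12:-→d13:-→d14:-→d15:-→d16:-→d17:-→d18:-→d19:-→d20:-→d21:-→d22:-→d23:-→d24:-→d25:-→d26:H3  best=H3
  del 0.0.0.0/0 (clear depth 0)
  ? 64.254.149.131  path d0:-→d1:-→d2:-→d3:-→d4:-→d5:-→d6:-→d7:-→d8:-→d9:-→d10:-→d11:-→d12:-→d13:-→d14:-→d15:-→d16:-→d17:-→d18:-→d19:-→d20:-→d21:-→d22:-→d23:-→d24:-→d25:-→d26:H3  best=H3
  ? 64.254.149.130  path d0:-→d1:-→d2:-→d3:-→d4:-→d5:-→d6:-→d7:-→d8:-→d9:-→d10:-→d11:-→d12:-→d13:-→d14:-→d15:-→d16:-→d17:-→d18:-→d19:-→d20:-→d21:-→d22:-→d23:-→d24:-→d25:-→d26:H3  best=H3
  add 243.109.96.0/20 -> H2 at depth 20
  add 0.0.0.0/0 -> H1 at depth 0
  ? 64.254.149.129  path d0:H1→d1:-→d2:-→d3:-→d4:-→d5:-→d6:-→d7:-→d8:-→d9:-→d10:-→d11:-→d12:-→d13:-→d14:-→d15:-→d16:-→d17:-→d18:-→d19:-→d20:-→d21:-→d22:-→d23:-→d24:-→d25:-→d26:H3  best=H3
  ? 243.109.99.178  path d0:H1→d1:-→d2:-→d3:-→d4:-→d5:-→d6:-→d7:-→d8:-→d9:-→d10:-→d11:-→d12:-→d13:-→d14:-→d15:-→d16:-→d17:-→d18:-→d19:-→d20:H2  best=H2
  add 172.0.0.0/8 -> H0 at depth 8
  add 243.109.0.0/17 -> H3 at depth 17
  ? 243.109.68.53  path d0:H1→d1:-→d2:-→d3:-→d4:-→d5:-→d6:-→d7:-→d8:-→d9:-→d10:-→d11:-→d12:-→d13:-→d14:-→d15:-→d16:-→d17:H3→d18:-  best=H3
  ? 243.109.0.0  path d0:H1→d1:-→d2:-→d3:-→d4:-→d5:-→d6:-→d7:-→d8:-→d9:-→d10:-→d11:-→d12:-→d13:-→d14:-→d15:-→d16:-→d17:H3  best=H3
  ? 172.0.0.2  path d0:H1→d1:-→d2:-→d3:-→d4:-→d5:-→d6:-→d7:-→d8:H0  best=H0
  ? 64.254.149.137  path d0:H1→d1:-→d2:-→d3:-→d4:-→d5:-→d6:-→d7:-→d8:-→d9:-→d10:-→d11:-→d12:-→d13:-→d14:-→d15:-→d16:-→d17:-→d18:-→d19:-→d20:-→d21:-→d22:-→d23:-→d24:-→d25:-→d26:H3  best=H3

== LOOKUPS ==
["H3","H3","H1","H3","H3","H3","H3","H2","H3","H3","H0","H3"]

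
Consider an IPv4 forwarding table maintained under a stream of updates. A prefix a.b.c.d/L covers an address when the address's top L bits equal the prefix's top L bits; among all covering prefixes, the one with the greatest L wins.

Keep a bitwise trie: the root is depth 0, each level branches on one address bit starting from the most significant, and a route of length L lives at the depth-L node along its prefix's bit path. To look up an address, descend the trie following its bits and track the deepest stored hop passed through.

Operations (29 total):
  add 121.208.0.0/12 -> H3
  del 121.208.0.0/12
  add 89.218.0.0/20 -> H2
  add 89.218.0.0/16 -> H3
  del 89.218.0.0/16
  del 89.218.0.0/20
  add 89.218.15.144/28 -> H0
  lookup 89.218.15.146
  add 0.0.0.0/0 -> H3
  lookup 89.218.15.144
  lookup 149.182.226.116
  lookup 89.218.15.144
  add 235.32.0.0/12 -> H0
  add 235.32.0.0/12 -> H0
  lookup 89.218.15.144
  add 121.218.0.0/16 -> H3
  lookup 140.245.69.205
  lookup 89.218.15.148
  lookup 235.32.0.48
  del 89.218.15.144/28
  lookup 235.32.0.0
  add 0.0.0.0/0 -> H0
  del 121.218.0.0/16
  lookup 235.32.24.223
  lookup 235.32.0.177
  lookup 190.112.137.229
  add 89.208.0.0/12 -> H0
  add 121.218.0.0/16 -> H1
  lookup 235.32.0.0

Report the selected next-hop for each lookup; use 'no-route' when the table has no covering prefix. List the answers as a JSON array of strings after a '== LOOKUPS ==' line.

Trace:
  + 121.208.0.0/12 (H3) depth=12
  del 121.208.0.0/12 (clear depth 12)
  + 89.218.0.0/20 (H2) depth=20
  + 89.218.0.0/16 (H3) depth=16
  del 89.218.0.0/16 (clear depth 16)
  del 89.218.0.0/20 (clear depth 20)
  + 89.218.15.144/28 (H0) depth=28
  lookup 89.218.15.146: bits 0101100111011010000011111001 walk d0:-→d1:-→d2:-→d3:-→d4:-→d5:-→d6:-→d7:-→d8:-→d9:-→d10:-→d11:-→d12:-→d13:-→d14:-→d15:-→d16:-→d17:-→d18:-→d19:-→d20:-→d21:-→d22:-→d23:-→d24:-→d25:-→d26:-→d27:-→d28:H0 -> H0
  + 0.0.0.0/0 (H3) depth=0
  lookup 89.218.15.144: bits 0101100111011010000011111001 walk d0:H3→d1:-→d2:-→d3:-→d4:-→d5:-→d6:-→d7:-→d8:-→d9:-→d10:-→d11:-→d12:-→d13:-→d14:-→d15:-→d16:-→d17:-→d18:-→d19:-→d20:-→d21:-→d22:-→d23:-→d24:-→d25:-→d26:-→d27:-→d28:H0 -> H0
  lookup 149.182.226.116: bits ε walk d0:H3 -> H3
  lookup 89.218.15.144: bits 0101100111011010000011111001 walk d0:H3→d1:-→d2:-→d3:-→d4:-→d5:-→d6:-→d7:-→d8:-→d9:-→d10:-→d11:-→d12:-→d13:-→d14:-→d15:-→d16:-→d17:-→d18:-→d19:-→d20:-→d21:-→d22:-→d23:-→d24:-→d25:-→d26:-→d27:-→d28:H0 -> H0
  + 235.32.0.0/12 (H0) depth=12
  + 235.32.0.0/12 (H0) depth=12
  lookup 89.218.15.144: bits 0101100111011010000011111001 walk d0:H3→d1:-→d2:-→d3:-→d4:-→d5:-→d6:-→d7:-→d8:-→d9:-→d10:-→d11:-→d12:-→d13:-→d14:-→d15:-→d16:-→d17:-→d18:-→d19:-→d20:-→d21:-→d22:-→d23:-→d24:-→d25:-→d26:-→d27:-→d28:H0 -> H0
  + 121.218.0.0/16 (H3) depth=16
  lookup 140.245.69.205: bits 1 walk d0:H3→d1:- -> H3
  lookup 89.218.15.148: bits 0101100111011010000011111001 walk d0:H3→d1:-→d2:-→d3:-→d4:-→d5:-→d6:-→d7:-→d8:-→d9:-→d10:-→d11:-→d12:-→d13:-→d14:-→d15:-→d16:-→d17:-→d18:-→d19:-→d20:-→d21:-→d22:-→d23:-→d24:-→d25:-→d26:-→d27:-→d28:H0 -> H0
  lookup 235.32.0.48: bits 111010110010 walk d0:H3→d1:-→d2:-→d3:-→d4:-→d5:-→d6:-→d7:-→d8:-→d9:-→d10:-→d11:-→d12:H0 -> H0
  del 89.218.15.144/28 (clear depth 28)
  lookup 235.32.0.0: bits 111010110010 walk d0:H3→d1:-→d2:-→d3:-→d4:-→d5:-→d6:-→d7:-→d8:-→d9:-→d10:-→d11:-→d12:H0 -> H0
  + 0.0.0.0/0 (H0) depth=0
  del 121.218.0.0/16 (clear depth 16)
  lookup 235.32.24.223: bits 111010110010 walk d0:H0→d1:-→d2:-→d3:-→d4:-→d5:-→d6:-→d7:-→d8:-→d9:-→d10:-→d11:-→d12:H0 -> H0
  lookup 235.32.0.177: bits 111010110010 walk d0:H0→d1:-→d2:-→d3:-→d4:-→d5:-→d6:-→d7:-→d8:-→d9:-→d10:-→d11:-→d12:H0 -> H0
  lookup 190.112.137.229: bits 1 walk d0:H0→d1:- -> H0
  + 89.208.0.0/12 (H0) depth=12
  + 121.218.0.0/16 (H1) depth=16
  lookup 235.32.0.0: bits 111010110010 walk d0:H0→d1:-→d2:-→d3:-→d4:-→d5:-→d6:-→d7:-→d8:-→d9:-→d10:-→d11:-→d12:H0 -> H0

== LOOKUPS ==
["H0","H0","H3","H0","H0","H3","H0","H0","H0","H0","H0","H0","H0"]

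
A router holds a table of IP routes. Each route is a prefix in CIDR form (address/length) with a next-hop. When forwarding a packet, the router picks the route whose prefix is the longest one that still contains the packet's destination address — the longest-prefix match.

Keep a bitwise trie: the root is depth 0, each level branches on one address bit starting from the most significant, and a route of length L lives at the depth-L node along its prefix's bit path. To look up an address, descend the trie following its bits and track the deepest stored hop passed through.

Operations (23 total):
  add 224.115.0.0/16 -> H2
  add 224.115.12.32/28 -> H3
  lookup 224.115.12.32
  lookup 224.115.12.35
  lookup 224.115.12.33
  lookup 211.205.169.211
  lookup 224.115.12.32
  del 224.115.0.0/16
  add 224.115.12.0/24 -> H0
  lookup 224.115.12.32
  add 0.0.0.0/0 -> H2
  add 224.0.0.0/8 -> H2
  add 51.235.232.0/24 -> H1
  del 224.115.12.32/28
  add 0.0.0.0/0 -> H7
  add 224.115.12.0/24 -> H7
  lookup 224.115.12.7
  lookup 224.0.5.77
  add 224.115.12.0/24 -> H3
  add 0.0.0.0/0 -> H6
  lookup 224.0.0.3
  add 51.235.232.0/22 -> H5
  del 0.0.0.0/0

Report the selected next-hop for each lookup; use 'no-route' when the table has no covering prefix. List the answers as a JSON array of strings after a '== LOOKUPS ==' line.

Trace:
  + 224.115.0.0/16 (H2) depth=16
  + 224.115.12.32/28 (H3) depth=28
  Q 224.115.12.32: descend 1110000001110011000011000010 ; hops seen [H2,H3] ; pick H3
  Q 224.115.12.35: descend 1110000001110011000011000010 ; hops seen [H2,H3] ; pick H3
  Q 224.115.12.33: descend 1110000001110011000011000010 ; hops seen [H2,H3] ; pick H3
  Q 211.205.169.211: descend 11 ; hops seen [∅] ; pick no-route
  Q 224.115.12.32: descend 1110000001110011000011000010 ; hops seen [H2,H3] ; pick H3
  del 224.115.0.0/16 (clear depth 16)
  + 224.115.12.0/24 (H0) depth=24
  Q 224.115.12.32: descend 1110000001110011000011000010 ; hops seen [H0,H3] ; pick H3
  + 0.0.0.0/0 (H2) depth=0
  + 224.0.0.0/8 (H2) depth=8
  + 51.235.232.0/24 (H1) depth=24
  del 224.115.12.32/28 (clear depth 28)
  + 0.0.0.0/0 (H7) depth=0
  + 224.115.12.0/24 (H7) depth=24
  Q 224.115.12.7: descend 11100000011100110000110000 ; hops seen [H7,H2,H7] ; pick H7
  Q 224.0.5.77: descend 111000000 ; hops seen [H7,H2] ; pick H2
  + 224.115.12.0/24 (H3) depth=24
  + 0.0.0.0/0 (H6) depth=0
  Q 224.0.0.3: descend 111000000 ; hops seen [H6,H2] ; pick H2
  + 51.235.232.0/22 (H5) depth=22
  del 0.0.0.0/0 (clear depth 0)

== LOOKUPS ==
["H3","H3","H3","no-route","H3","H3","H7","H2","H2"]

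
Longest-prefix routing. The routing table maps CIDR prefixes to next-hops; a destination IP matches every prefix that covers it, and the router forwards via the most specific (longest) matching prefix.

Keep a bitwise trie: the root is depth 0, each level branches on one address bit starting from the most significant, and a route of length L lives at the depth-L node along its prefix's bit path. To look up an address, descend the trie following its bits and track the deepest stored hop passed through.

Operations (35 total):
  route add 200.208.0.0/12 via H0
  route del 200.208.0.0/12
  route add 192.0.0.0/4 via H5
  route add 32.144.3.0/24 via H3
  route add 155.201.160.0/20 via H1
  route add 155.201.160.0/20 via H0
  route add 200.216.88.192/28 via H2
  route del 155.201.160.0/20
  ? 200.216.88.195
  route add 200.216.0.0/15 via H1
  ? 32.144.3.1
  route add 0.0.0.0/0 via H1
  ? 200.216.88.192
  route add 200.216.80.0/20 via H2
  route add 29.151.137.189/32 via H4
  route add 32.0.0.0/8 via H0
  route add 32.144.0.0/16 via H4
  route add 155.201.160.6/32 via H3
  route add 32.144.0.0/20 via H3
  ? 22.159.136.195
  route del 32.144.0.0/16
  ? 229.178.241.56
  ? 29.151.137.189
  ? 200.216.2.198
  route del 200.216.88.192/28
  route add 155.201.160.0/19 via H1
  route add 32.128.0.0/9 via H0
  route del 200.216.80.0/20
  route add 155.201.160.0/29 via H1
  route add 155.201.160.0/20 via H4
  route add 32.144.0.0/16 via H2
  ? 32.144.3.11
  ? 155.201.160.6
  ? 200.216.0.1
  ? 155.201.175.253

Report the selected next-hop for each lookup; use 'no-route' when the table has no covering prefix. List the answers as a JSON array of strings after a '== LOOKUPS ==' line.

Process each operation:
  + 200.208.0.0/12 (H0) depth=12
  del 200.208.0.0/12 (clear depth 12)
  + 192.0.0.0/4 (H5) depth=4
  + 32.144.3.0/24 (H3) depth=24
  + 155.201.160.0/20 (H1) depth=20
  + 155.201.160.0/20 (H0) depth=20
  + 200.216.88.192/28 (H2) depth=28
  del 155.201.160.0/20 (clear depth 20)
  ? 200.216.88.195  path d0:-→d1:-→d2:-→d3:-→d4:H5→d5:-→d6:-→d7:-→d8:-→d9:-→d10:-→d11:-→d12:-→d13:-→d14:-→d15:-→d16:-→d17:-→d18:-→d19:-→d20:-→d21:-→d22:-→d23:-→d24:-→d25:-→d26:-→d27:-→d28:H2  best=H2
  + 200.216.0.0/15 (H1) depth=15
  ? 32.144.3.1  path d0:-→d1:-→d2:-→d3:-→d4:-→d5:-→d6:-→d7:-→d8:-→d9:-→d10:-→d11:-→d12:-→d13:-→d14:-→d15:-→d16:-→d17:-→d18:-→d19:-→d20:-→d21:-→d22:-→d23:-→d24:H3  best=H3
  + 0.0.0.0/0 (H1) depth=0
  ? 200.216.88.192  path d0:H1→d1:-→d2:-→d3:-→d4:H5→d5:-→d6:-→d7:-→d8:-→d9:-→d10:-→d11:-→d12:-→d13:-→d14:-→d15:H1→d16:-→d17:-→d18:-→d19:-→d20:-→d21:-→d22:-→d23:-→d24:-→d25:-→d26:-→d27:-→d28:H2  best=H2
  + 200.216.80.0/20 (H2) depth=20
  + 29.151.137.189/32 (H4) depth=32
  + 32.0.0.0/8 (H0) depth=8
  + 32.144.0.0/16 (H4) depth=16
  + 155.201.160.6/32 (H3) depth=32
  + 32.144.0.0/20 (H3) depth=20
  ? 22.159.136.195  path d0:H1→d1:-→d2:-→d3:-→d4:-  best=H1
  del 32.144.0.0/16 (clear depth 16)
  ? 229.178.241.56  path d0:H1→d1:-→d2:-  best=H1
  ? 29.151.137.189  path d0:H1→d1:-→d2:-→d3:-→d4:-→d5:-→d6:-→d7:-→d8:-→d9:-→d10:-→d11:-→d12:-→d13:-→d14:-→d15:-→d16:-→d17:-→d18:-→d19:-→d20:-→d21:-→d22:-→d23:-→d24:-→d25:-→d26:-→d27:-→d28:-→d29:-→d30:-→d31:-→d32:H4  best=H4
  ? 200.216.2.198  path d0:H1→d1:-→d2:-→d3:-→d4:H5→d5:-→d6:-→d7:-→d8:-→d9:-→d10:-→d11:-→d12:-→d13:-→d14:-→d15:H1→d16:-→d17:-  best=H1
  del 200.216.88.192/28 (clear depth 28)
  + 155.201.160.0/19 (H1) depth=19
  + 32.128.0.0/9 (H0) depth=9
  del 200.216.80.0/20 (clear depth 20)
  + 155.201.160.0/29 (H1) depth=29
  + 155.201.160.0/20 (H4) depth=20
  + 32.144.0.0/16 (H2) depth=16
  ? 32.144.3.11  path d0:H1→d1:-→d2:-→d3:-→d4:-→d5:-→d6:-→d7:-→d8:H0→d9:H0→d10:-→d11:-→d12:-→d13:-→d14:-→d15:-→d16:H2→d17:-→d18:-→d19:-→d20:H3→d21:-→d22:-→d23:-→d24:H3  best=H3
  ? 155.201.160.6  path d0:H1→d1:-→d2:-→d3:-→d4:-→d5:-→d6:-→d7:-→d8:-→d9:-→d10:-→d11:-→d12:-→d13:-→d14:-→d15:-→d16:-→d17:-→d18:-→d19:H1→d20:H4→d21:-→d22:-→d23:-→d24:-→d25:-→d26:-→d27:-→d28:-→d29:H1→d30:-→d31:-→d32:H3  best=H3
  ? 200.216.0.1  path d0:H1→d1:-→d2:-→d3:-→d4:H5→d5:-→d6:-→d7:-→d8:-→d9:-→d10:-→d11:-→d12:-→d13:-→d14:-→d15:H1→d16:-→d17:-  best=H1
  ? 155.201.175.253  path d0:H1→d1:-→d2:-→d3:-→d4:-→d5:-→d6:-→d7:-→d8:-→d9:-→d10:-→d11:-→d12:-→d13:-→d14:-→d15:-→d16:-→d17:-→d18:-→d19:H1→d20:H4  best=H4

== LOOKUPS ==
["H2","H3","H2","H1","H1","H4","H1","H3","H3","H1","H4"]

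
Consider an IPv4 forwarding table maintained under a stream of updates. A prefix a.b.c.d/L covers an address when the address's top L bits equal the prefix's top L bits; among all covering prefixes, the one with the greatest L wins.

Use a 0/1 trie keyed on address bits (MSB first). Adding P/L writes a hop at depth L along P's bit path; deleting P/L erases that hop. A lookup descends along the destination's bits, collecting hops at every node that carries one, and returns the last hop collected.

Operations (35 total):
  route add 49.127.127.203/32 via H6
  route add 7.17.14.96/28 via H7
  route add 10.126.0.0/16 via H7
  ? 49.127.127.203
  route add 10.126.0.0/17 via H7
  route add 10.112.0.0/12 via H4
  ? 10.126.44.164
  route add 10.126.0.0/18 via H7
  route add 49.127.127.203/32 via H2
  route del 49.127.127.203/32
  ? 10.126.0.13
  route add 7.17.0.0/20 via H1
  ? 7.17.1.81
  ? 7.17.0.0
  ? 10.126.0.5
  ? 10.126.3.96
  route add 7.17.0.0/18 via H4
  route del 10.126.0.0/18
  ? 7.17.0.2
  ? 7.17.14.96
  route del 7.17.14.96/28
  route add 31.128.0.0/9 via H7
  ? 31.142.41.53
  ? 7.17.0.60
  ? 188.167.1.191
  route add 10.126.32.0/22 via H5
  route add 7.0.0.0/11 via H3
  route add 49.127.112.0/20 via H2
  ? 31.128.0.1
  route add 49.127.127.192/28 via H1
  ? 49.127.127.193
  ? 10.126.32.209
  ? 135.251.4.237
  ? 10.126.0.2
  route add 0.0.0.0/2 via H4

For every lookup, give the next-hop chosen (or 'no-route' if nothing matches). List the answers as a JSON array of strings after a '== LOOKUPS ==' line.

Process each operation:
  + 49.127.127.203/32 (H6) depth=32
  + 7.17.14.96/28 (H7) depth=28
  + 10.126.0.0/16 (H7) depth=16
  ? 49.127.127.203  path d0:-→d1:-→d2:-→d3:-→d4:-→d5:-→d6:-→d7:-→d8:-→d9:-→d10:-→d11:-→d12:-→d13:-→d14:-→d15:-→d16:-→d17:-→d18:-→d19:-→d20:-→d21:-→d22:-→d23:-→d24:-→d25:-→d26:-→d27:-→d28:-→d29:-→d30:-→d31:-→d32:H6  best=H6
  + 10.126.0.0/17 (H7) depth=17
  + 10.112.0.0/12 (H4) depth=12
  ? 10.126.44.164  path d0:-→d1:-→d2:-→d3:-→d4:-→d5:-→d6:-→d7:-→d8:-→d9:-→d10:-→d11:-→d12:H4→d13:-→d14:-→d15:-→d16:H7→d17:H7  best=H7
  + 10.126.0.0/18 (H7) depth=18
  + 49.127.127.203/32 (H2) depth=32
  - 49.127.127.203/32 clear@32
  ? 10.126.0.13  path d0:-→d1:-→d2:-→d3:-→d4:-→d5:-→d6:-→d7:-→d8:-→d9:-→d10:-→d11:-→d12:H4→d13:-→d14:-→d15:-→d16:H7→d17:H7→d18:H7  best=H7
  + 7.17.0.0/20 (H1) depth=20
  ? 7.17.1.81  path d0:-→d1:-→d2:-→d3:-→d4:-→d5:-→d6:-→d7:-→d8:-→d9:-→d10:-→d11:-→d12:-→d13:-→d14:-→d15:-→d16:-→d17:-→d18:-→d19:-→d20:H1  best=H1
  ? 7.17.0.0  path d0:-→d1:-→d2:-→d3:-→d4:-→d5:-→d6:-→d7:-→d8:-→d9:-→d10:-→d11:-→d12:-→d13:-→d14:-→d15:-→d16:-→d17:-→d18:-→d19:-→d20:H1  best=H1
  ? 10.126.0.5  path d0:-→d1:-→d2:-→d3:-→d4:-→d5:-→d6:-→d7:-→d8:-→d9:-→d10:-→d11:-→d12:H4→d13:-→d14:-→d15:-→d16:H7→d17:H7→d18:H7  best=H7
  ? 10.126.3.96  path d0:-→d1:-→d2:-→d3:-→d4:-→d5:-→d6:-→d7:-→d8:-→d9:-→d10:-→d11:-→d12:H4→d13:-→d14:-→d15:-→d16:H7→d17:H7→d18:H7  best=H7
  + 7.17.0.0/18 (H4) depth=18
  - 10.126.0.0/18 clear@18
  ? 7.17.0.2  path d0:-→d1:-→d2:-→d3:-→d4:-→d5:-→d6:-→d7:-→d8:-→d9:-→d10:-→d11:-→d12:-→d13:-→d14:-→d15:-→d16:-→d17:-→d18:H4→d19:-→d20:H1  best=H1
  ? 7.17.14.96  path d0:-→d1:-→d2:-→d3:-→d4:-→d5:-→d6:-→d7:-→d8:-→d9:-→d10:-→d11:-→d12:-→d13:-→d14:-→d15:-→d16:-→d17:-→d18:H4→d19:-→d20:H1→d21:-→d22:-→d23:-→d24:-→d25:-→d26:-→d27:-→d28:H7  best=H7
  - 7.17.14.96/28 clear@28
  + 31.128.0.0/9 (H7) depth=9
  ? 31.142.41.53  path d0:-→d1:-→d2:-→d3:-→d4:-→d5:-→d6:-→d7:-→d8:-→d9:H7  best=H7
  ? 7.17.0.60  path d0:-→d1:-→d2:-→d3:-→d4:-→d5:-→d6:-→d7:-→d8:-→d9:-→d10:-→d11:-→d12:-→d13:-→d14:-→d15:-→d16:-→d17:-→d18:H4→d19:-→d20:H1  best=H1
  ? 188.167.1.191  path d0:-  best=no-route
  + 10.126.32.0/22 (H5) depth=22
  + 7.0.0.0/11 (H3) depth=11
  + 49.127.112.0/20 (H2) depth=20
  ? 31.128.0.1  path d0:-→d1:-→d2:-→d3:-→d4:-→d5:-→d6:-→d7:-→d8:-→d9:H7  best=H7
  + 49.127.127.192/28 (H1) depth=28
  ? 49.127.127.193  path d0:-→d1:-→d2:-→d3:-→d4:-→d5:-→d6:-→d7:-→d8:-→d9:-→d10:-→d11:-→d12:-→d13:-→d14:-→d15:-→d16:-→d17:-→d18:-→d19:-→d20:H2→d21:-→d22:-→d23:-→d24:-→d25:-→d26:-→d27:-→d28:H1  best=H1
  ? 10.126.32.209  path d0:-→d1:-→d2:-→d3:-→d4:-→d5:-→d6:-→d7:-→d8:-→d9:-→d10:-→d11:-→d12:H4→d13:-→d14:-→d15:-→d16:H7→d17:H7→d18:-→d19:-→d20:-→d21:-→d22:H5  best=H5
  ? 135.251.4.237  path d0:-  best=no-route
  ? 10.126.0.2  path d0:-→d1:-→d2:-→d3:-→d4:-→d5:-→d6:-→d7:-→d8:-→d9:-→d10:-→d11:-→d12:H4→d13:-→d14:-→d15:-→d16:H7→d17:H7→d18:-  best=H7
  + 0.0.0.0/2 (H4) depth=2

== LOOKUPS ==
["H6","H7","H7","H1","H1","H7","H7","H1","H7","H7","H1","no-route","H7","H1","H5","no-route","H7"]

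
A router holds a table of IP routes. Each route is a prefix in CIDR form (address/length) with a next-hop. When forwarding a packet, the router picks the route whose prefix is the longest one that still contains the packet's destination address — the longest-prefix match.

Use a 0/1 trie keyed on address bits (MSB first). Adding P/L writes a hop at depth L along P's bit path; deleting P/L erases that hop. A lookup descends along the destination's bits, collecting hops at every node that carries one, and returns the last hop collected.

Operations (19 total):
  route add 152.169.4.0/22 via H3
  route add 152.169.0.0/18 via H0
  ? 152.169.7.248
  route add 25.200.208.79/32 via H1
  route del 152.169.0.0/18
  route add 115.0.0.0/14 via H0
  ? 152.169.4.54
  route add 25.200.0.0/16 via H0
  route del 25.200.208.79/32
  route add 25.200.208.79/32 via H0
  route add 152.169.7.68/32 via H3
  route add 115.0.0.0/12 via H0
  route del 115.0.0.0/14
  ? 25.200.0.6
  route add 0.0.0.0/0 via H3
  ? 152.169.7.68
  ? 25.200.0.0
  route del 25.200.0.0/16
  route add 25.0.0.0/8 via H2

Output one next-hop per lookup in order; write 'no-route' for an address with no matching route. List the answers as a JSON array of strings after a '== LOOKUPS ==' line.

Apply in order:
  + 152.169.4.0/22 (H3) depth=22
  + 152.169.0.0/18 (H0) depth=18
  ? 152.169.7.248  path d0:-→d1:-→d2:-→d3:-→d4:-→d5:-→d6:-→d7:-→d8:-→d9:-→d10:-→d11:-→d12:-→d13:-→d14:-→d15:-→d16:-→d17:-→d18:H0→d19:-→d20:-→d21:-→d22:H3  best=H3
  + 25.200.208.79/32 (H1) depth=32
  - 152.169.0.0/18 clear@18
  + 115.0.0.0/14 (H0) depth=14
  ? 152.169.4.54  path d0:-→d1:-→d2:-→d3:-→d4:-→d5:-→d6:-→d7:-→d8:-→d9:-→d10:-→d11:-→d12:-→d13:-→d14:-→d15:-→d16:-→d17:-→d18:-→d19:-→d20:-→d21:-→d22:H3  best=H3
  + 25.200.0.0/16 (H0) depth=16
  - 25.200.208.79/32 clear@32
  + 25.200.208.79/32 (H0) depth=32
  + 152.169.7.68/32 (H3) depth=32
  + 115.0.0.0/12 (H0) depth=12
  - 115.0.0.0/14 clear@14
  ? 25.200.0.6  path d0:-→d1:-→d2:-→d3:-→d4:-→d5:-→d6:-→d7:-→d8:-→d9:-→d10:-→d11:-→d12:-→d13:-→d14:-→d15:-→d16:H0  best=H0
  + 0.0.0.0/0 (H3) depth=0
  ? 152.169.7.68  path d0:H3→d1:-→d2:-→d3:-→d4:-→d5:-→d6:-→d7:-→d8:-→d9:-→d10:-→d11:-→d12:-→d13:-→d14:-→d15:-→d16:-→d17:-→d18:-→d19:-→d20:-→d21:-→d22:H3→d23:-→d24:-→d25:-→d26:-→d27:-→d28:-→d29:-→d30:-→d31:-→d32:H3  best=H3
  ? 25.200.0.0  path d0:H3→d1:-→d2:-→d3:-→d4:-→d5:-→d6:-→d7:-→d8:-→d9:-→d10:-→d11:-→d12:-→d13:-→d14:-→d15:-→d16:H0  best=H0
  - 25.200.0.0/16 clear@16
  + 25.0.0.0/8 (H2) depth=8

== LOOKUPS ==
["H3","H3","H0","H3","H0"]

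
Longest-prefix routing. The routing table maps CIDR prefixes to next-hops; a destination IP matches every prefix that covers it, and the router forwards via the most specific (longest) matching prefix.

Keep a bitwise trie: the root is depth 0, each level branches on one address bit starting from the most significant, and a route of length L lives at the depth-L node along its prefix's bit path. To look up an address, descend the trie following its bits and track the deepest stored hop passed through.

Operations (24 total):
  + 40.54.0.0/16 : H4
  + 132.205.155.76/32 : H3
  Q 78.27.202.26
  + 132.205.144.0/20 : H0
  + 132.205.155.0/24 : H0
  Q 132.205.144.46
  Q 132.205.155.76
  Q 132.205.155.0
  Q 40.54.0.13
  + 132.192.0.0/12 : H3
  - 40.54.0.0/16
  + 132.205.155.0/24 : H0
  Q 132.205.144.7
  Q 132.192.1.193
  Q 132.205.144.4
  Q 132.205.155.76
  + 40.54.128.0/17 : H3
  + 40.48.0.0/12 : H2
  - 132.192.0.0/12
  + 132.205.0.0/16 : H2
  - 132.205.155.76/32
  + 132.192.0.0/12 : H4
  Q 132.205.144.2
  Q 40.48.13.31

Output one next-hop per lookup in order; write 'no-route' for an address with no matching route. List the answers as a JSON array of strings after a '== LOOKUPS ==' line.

Apply in order:
  + 40.54.0.0/16 (H4) depth=16
  + 132.205.155.76/32 (H3) depth=32
  Q 78.27.202.26: descend 0 ; hops seen [∅] ; pick no-route
  + 132.205.144.0/20 (H0) depth=20
  + 132.205.155.0/24 (H0) depth=24
  Q 132.205.144.46: descend 10000100110011011001 ; hops seen [H0] ; pick H0
  Q 132.205.155.76: descend 10000100110011011001101101001100 ; hops seen [H0,H0,H3] ; pick H3
  Q 132.205.155.0: descend 1000010011001101100110110 ; hops seen [H0,H0] ; pick H0
  Q 40.54.0.13: descend 0010100000110110 ; hops seen [H4] ; pick H4
  + 132.192.0.0/12 (H3) depth=12
  del 40.54.0.0/16 (clear depth 16)
  + 132.205.155.0/24 (H0) depth=24
  Q 132.205.144.7: descend 10000100110011011001 ; hops seen [H3,H0] ; pick H0
  Q 132.192.1.193: descend 100001001100 ; hops seen [H3] ; pick H3
  Q 132.205.144.4: descend 10000100110011011001 ; hops seen [H3,H0] ; pick H0
  Q 132.205.155.76: descend 10000100110011011001101101001100 ; hops seen [H3,H0,H0,H3] ; pick H3
  + 40.54.128.0/17 (H3) depth=17
  + 40.48.0.0/12 (H2) depth=12
  del 132.192.0.0/12 (clear depth 12)
  + 132.205.0.0/16 (H2) depth=16
  del 132.205.155.76/32 (clear depth 32)
  + 132.192.0.0/12 (H4) depth=12
  Q 132.205.144.2: descend 10000100110011011001 ; hops seen [H4,H2,H0] ; pick H0
  Q 40.48.13.31: descend 0010100000110 ; hops seen [H2] ; pick H2

== LOOKUPS ==
["no-route","H0","H3","H0","H4","H0","H3","H0","H3","H0","H2"]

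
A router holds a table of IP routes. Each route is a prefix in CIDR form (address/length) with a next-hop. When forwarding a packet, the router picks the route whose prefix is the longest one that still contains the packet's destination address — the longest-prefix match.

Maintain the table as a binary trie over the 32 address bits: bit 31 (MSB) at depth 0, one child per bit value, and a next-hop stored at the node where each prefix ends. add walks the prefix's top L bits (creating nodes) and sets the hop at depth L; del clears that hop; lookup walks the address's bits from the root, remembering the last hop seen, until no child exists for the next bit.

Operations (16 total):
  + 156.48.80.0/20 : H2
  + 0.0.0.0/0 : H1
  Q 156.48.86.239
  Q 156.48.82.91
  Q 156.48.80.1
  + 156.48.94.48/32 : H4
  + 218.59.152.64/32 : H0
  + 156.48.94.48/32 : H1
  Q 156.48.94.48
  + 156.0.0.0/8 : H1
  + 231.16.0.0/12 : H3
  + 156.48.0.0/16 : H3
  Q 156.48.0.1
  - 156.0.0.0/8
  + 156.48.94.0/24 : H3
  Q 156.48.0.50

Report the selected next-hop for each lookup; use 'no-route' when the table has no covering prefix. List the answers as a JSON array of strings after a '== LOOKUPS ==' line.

Trace:
  add 156.48.80.0/20 -> H2 at depth 20
  add 0.0.0.0/0 -> H1 at depth 0
  lookup 156.48.86.239: bits 10011100001100000101 walk d0:H1→d1:-→d2:-→d3:-→d4:-→d5:-→d6:-→d7:-→d8:-→d9:-→d10:-→d11:-→d12:-→d13:-→d14:-→d15:-→d16:-→d17:-→d18:-→d19:-→d20:H2 -> H2
  lookup 156.48.82.91: bits 10011100001100000101 walk d0:H1→d1:-→d2:-→d3:-→d4:-→d5:-→d6:-→d7:-→d8:-→d9:-→d10:-→d11:-→d12:-→d13:-→d14:-→d15:-→d16:-→d17:-→d18:-→d19:-→d20:H2 -> H2
  lookup 156.48.80.1: bits 10011100001100000101 walk d0:H1→d1:-→d2:-→d3:-→d4:-→d5:-→d6:-→d7:-→d8:-→d9:-→d10:-→d11:-→d12:-→d13:-→d14:-→d15:-→d16:-→d17:-→d18:-→d19:-→d20:H2 -> H2
  add 156.48.94.48/32 -> H4 at depth 32
  add 218.59.152.64/32 -> H0 at depth 32
  add 156.48.94.48/32 -> H1 at depth 32
  lookup 156.48.94.48: bits 10011100001100000101111000110000 walk d0:H1→d1:-→d2:-→d3:-→d4:-→d5:-→d6:-→d7:-→d8:-→d9:-→d10:-→d11:-→d12:-→d13:-→d14:-→d15:-→d16:-→d17:-→d18:-→d19:-→d20:H2→d21:-→d22:-→d23:-→d24:-→d25:-→d26:-→d27:-→d28:-→d29:-→d30:-→d31:-→d32:H1 -> H1
  add 156.0.0.0/8 -> H1 at depth 8
  add 231.16.0.0/12 -> H3 at depth 12
  add 156.48.0.0/16 -> H3 at depth 16
  lookup 156.48.0.1: bits 10011100001100000 walk d0:H1→d1:-→d2:-→d3:-→d4:-→d5:-→d6:-→d7:-→d8:H1→d9:-→d10:-→d11:-→d12:-→d13:-→d14:-→d15:-→d16:H3→d17:- -> H3
  - 156.0.0.0/8 clear@8
  add 156.48.94.0/24 -> H3 at depth 24
  lookup 156.48.0.50: bits 10011100001100000 walk d0:H1→d1:-→d2:-→d3:-→d4:-→d5:-→d6:-→d7:-→d8:-→d9:-→d10:-→d11:-→d12:-→d13:-→d14:-→d15:-→d16:H3→d17:- -> H3

== LOOKUPS ==
["H2","H2","H2","H1","H3","H3"]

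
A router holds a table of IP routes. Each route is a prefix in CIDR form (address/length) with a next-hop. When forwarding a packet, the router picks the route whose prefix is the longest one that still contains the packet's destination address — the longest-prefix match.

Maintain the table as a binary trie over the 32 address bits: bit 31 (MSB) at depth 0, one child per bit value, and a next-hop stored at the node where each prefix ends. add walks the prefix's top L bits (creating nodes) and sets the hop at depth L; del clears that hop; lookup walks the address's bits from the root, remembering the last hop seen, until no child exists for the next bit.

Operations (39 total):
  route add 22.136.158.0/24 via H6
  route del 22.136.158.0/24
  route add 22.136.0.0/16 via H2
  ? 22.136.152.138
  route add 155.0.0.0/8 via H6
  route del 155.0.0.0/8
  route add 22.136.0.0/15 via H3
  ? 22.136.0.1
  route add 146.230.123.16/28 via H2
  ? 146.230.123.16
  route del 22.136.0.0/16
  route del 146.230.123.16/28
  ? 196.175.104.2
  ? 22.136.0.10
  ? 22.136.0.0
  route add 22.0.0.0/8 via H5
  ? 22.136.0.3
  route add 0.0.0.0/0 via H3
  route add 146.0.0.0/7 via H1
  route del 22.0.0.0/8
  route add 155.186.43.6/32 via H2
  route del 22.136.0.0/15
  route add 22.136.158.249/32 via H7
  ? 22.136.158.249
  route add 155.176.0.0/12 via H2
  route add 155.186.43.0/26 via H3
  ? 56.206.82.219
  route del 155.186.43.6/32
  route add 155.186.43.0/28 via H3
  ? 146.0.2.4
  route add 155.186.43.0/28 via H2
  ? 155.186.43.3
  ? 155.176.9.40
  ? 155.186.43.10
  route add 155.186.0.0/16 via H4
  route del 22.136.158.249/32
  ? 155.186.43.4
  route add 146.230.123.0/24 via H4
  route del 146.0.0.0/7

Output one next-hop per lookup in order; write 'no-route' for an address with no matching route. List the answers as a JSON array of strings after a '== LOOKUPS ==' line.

Trace:
  + 22.136.158.0/24 (H6) depth=24
  del 22.136.158.0/24 (clear depth 24)
  + 22.136.0.0/16 (H2) depth=16
  ? 22.136.152.138  path d0:-→d1:-→d2:-→d3:-→d4:-→d5:-→d6:-→d7:-→d8:-→d9:-→d10:-→d11:-→d12:-→d13:-→d14:-→d15:-→d16:H2→d17:-→d18:-→d19:-→d20:-→d21:-  best=H2
  + 155.0.0.0/8 (H6) depth=8
  del 155.0.0.0/8 (clear depth 8)
  + 22.136.0.0/15 (H3) depth=15
  ? 22.136.0.1  path d0:-→d1:-→d2:-→d3:-→d4:-→d5:-→d6:-→d7:-→d8:-→d9:-→d10:-→d11:-→d12:-→d13:-→d14:-→d15:H3→d16:H2  best=H2
  + 146.230.123.16/28 (H2) depth=28
  ? 146.230.123.16  path d0:-→d1:-→d2:-→d3:-→d4:-→d5:-→d6:-→d7:-→d8:-→d9:-→d10:-→d11:-→d12:-→d13:-→d14:-→d15:-→d16:-→d17:-→d18:-→d19:-→d20:-→d21:-→d22:-→d23:-→d24:-→d25:-→d26:-→d27:-→d28:H2  best=H2
  del 22.136.0.0/16 (clear depth 16)
  del 146.230.123.16/28 (clear depth 28)
  ? 196.175.104.2  path d0:-→d1:-  best=no-route
  ? 22.136.0.10  path d0:-→d1:-→d2:-→d3:-→d4:-→d5:-→d6:-→d7:-→d8:-→d9:-→d10:-→d11:-→d12:-→d13:-→d14:-→d15:H3→d16:-  best=H3
  ? 22.136.0.0  path d0:-→d1:-→d2:-→d3:-→d4:-→d5:-→d6:-→d7:-→d8:-→d9:-→d10:-→d11:-→d12:-→d13:-→d14:-→d15:H3→d16:-  best=H3
  + 22.0.0.0/8 (H5) depth=8
  ? 22.136.0.3  path d0:-→d1:-→d2:-→d3:-→d4:-→d5:-→d6:-→d7:-→d8:H5→d9:-→d10:-→d11:-→d12:-→d13:-→d14:-→d15:H3→d16:-  best=H3
  + 0.0.0.0/0 (H3) depth=0
  + 146.0.0.0/7 (H1) depth=7
  del 22.0.0.0/8 (clear depth 8)
  + 155.186.43.6/32 (H2) depth=32
  del 22.136.0.0/15 (clear depth 15)
  + 22.136.158.249/32 (H7) depth=32
  ? 22.136.158.249  path d0:H3→d1:-→d2:-→d3:-→d4:-→d5:-→d6:-→d7:-→d8:-→d9:-→d10:-→d11:-→d12:-→d13:-→d14:-→d15:-→d16:-→d17:-→d18:-→d19:-→d20:-→d21:-→d22:-→d23:-→d24:-→d25:-→d26:-→d27:-→d28:-→d29:-→d30:-→d31:-→d32:H7  best=H7
  + 155.176.0.0/12 (H2) depth=12
  + 155.186.43.0/26 (H3) depth=26
  ? 56.206.82.219  path d0:H3→d1:-→d2:-  best=H3
  del 155.186.43.6/32 (clear depth 32)
  + 155.186.43.0/28 (H3) depth=28
  ? 146.0.2.4  path d0:H3→d1:-→d2:-→d3:-→d4:-→d5:-→d6:-→d7:H1→d8:-  best=H1
  + 155.186.43.0/28 (H2) depth=28
  ? 155.186.43.3  path d0:H3→d1:-→d2:-→d3:-→d4:-→d5:-→d6:-→d7:-→d8:-→d9:-→d10:-→d11:-→d12:H2→d13:-→d14:-→d15:-→d16:-→d17:-→d18:-→d19:-→d20:-→d21:-→d22:-→d23:-→d24:-→d25:-→d26:H3→d27:-→d28:H2→d29:-  best=H2
  ? 155.176.9.40  path d0:H3→d1:-→d2:-→d3:-→d4:-→d5:-→d6:-→d7:-→d8:-→d9:-→d10:-→d11:-→d12:H2  best=H2
  ? 155.186.43.10  path d0:H3→d1:-→d2:-→d3:-→d4:-→d5:-→d6:-→d7:-→d8:-→d9:-→d10:-→d11:-→d12:H2→d13:-→d14:-→d15:-→d16:-→d17:-→d18:-→d19:-→d20:-→d21:-→d22:-→d23:-→d24:-→d25:-→d26:H3→d27:-→d28:H2  best=H2
  + 155.186.0.0/16 (H4) depth=16
  del 22.136.158.249/32 (clear depth 32)
  ? 155.186.43.4  path d0:H3→d1:-→d2:-→d3:-→d4:-→d5:-→d6:-→d7:-→d8:-→d9:-→d10:-→d11:-→d12:H2→d13:-→d14:-→d15:-→d16:H4→d17:-→d18:-→d19:-→d20:-→d21:-→d22:-→d23:-→d24:-→d25:-→d26:H3→d27:-→d28:H2→d29:-→d30:-  best=H2
  + 146.230.123.0/24 (H4) depth=24
  del 146.0.0.0/7 (clear depth 7)

== LOOKUPS ==
["H2","H2","H2","no-route","H3","H3","H3","H7","H3","H1","H2","H2","H2","H2"]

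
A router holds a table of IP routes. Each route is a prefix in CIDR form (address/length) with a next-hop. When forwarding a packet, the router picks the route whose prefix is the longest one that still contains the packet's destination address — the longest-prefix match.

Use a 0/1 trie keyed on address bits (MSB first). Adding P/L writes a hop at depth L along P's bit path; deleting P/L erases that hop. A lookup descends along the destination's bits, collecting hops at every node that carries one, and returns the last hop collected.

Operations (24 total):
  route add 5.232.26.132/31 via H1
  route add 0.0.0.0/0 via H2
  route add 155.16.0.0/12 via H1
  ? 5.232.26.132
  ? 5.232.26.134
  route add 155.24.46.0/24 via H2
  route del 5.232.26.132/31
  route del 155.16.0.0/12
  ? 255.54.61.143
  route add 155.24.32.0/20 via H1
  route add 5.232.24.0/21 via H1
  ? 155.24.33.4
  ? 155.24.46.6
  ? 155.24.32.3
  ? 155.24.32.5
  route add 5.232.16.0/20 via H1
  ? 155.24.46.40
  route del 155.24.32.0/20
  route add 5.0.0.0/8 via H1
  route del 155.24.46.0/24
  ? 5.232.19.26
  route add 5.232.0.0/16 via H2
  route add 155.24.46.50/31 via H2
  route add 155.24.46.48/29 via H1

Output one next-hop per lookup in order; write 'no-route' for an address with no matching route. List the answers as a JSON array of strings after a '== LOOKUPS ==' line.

Apply in order:
  + 5.232.26.132/31 (H1) depth=31
  + 0.0.0.0/0 (H2) depth=0
  + 155.16.0.0/12 (H1) depth=12
  lookup 5.232.26.132: bits 0000010111101000000110101000010 walk d0:H2→d1:-→d2:-→d3:-→d4:-→d5:-→d6:-→d7:-→d8:-→d9:-→d10:-→d11:-→d12:-→d13:-→d14:-→d15:-→d16:-→d17:-→d18:-→d19:-→d20:-→d21:-→d22:-→d23:-→d24:-→d25:-→d26:-→d27:-→d28:-→d29:-→d30:-→d31:H1 -> H1
  lookup 5.232.26.134: bits 000001011110100000011010100001 walk d0:H2→d1:-→d2:-→d3:-→d4:-→d5:-→d6:-→d7:-→d8:-→d9:-→d10:-→d11:-→d12:-→d13:-→d14:-→d15:-→d16:-→d17:-→d18:-→d19:-→d20:-→d21:-→d22:-→d23:-→d24:-→d25:-→d26:-→d27:-→d28:-→d29:-→d30:- -> H2
  + 155.24.46.0/24 (H2) depth=24
  - 5.232.26.132/31 clear@31
  - 155.16.0.0/12 clear@12
  lookup 255.54.61.143: bits 1 walk d0:H2→d1:- -> H2
  + 155.24.32.0/20 (H1) depth=20
  + 5.232.24.0/21 (H1) depth=21
  lookup 155.24.33.4: bits 10011011000110000010 walk d0:H2→d1:-→d2:-→d3:-→d4:-→d5:-→d6:-→d7:-→d8:-→d9:-→d10:-→d11:-→d12:-→d13:-→d14:-→d15:-→d16:-→d17:-→d18:-→d19:-→d20:H1 -> H1
  lookup 155.24.46.6: bits 100110110001100000101110 walk d0:H2→d1:-→d2:-→d3:-→d4:-→d5:-→d6:-→d7:-→d8:-→d9:-→d10:-→d11:-→d12:-→d13:-→d14:-→d15:-→d16:-→d17:-→d18:-→d19:-→d20:H1→d21:-→d22:-→d23:-→d24:H2 -> H2
  lookup 155.24.32.3: bits 10011011000110000010 walk d0:H2→d1:-→d2:-→d3:-→d4:-→d5:-→d6:-→d7:-→d8:-→d9:-→d10:-→d11:-→d12:-→d13:-→d14:-→d15:-→d16:-→d17:-→d18:-→d19:-→d20:H1 -> H1
  lookup 155.24.32.5: bits 10011011000110000010 walk d0:H2→d1:-→d2:-→d3:-→d4:-→d5:-→d6:-→d7:-→d8:-→d9:-→d10:-→d11:-→d12:-→d13:-→d14:-→d15:-→d16:-→d17:-→d18:-→d19:-→d20:H1 -> H1
  + 5.232.16.0/20 (H1) depth=20
  lookup 155.24.46.40: bits 100110110001100000101110 walk d0:H2→d1:-→d2:-→d3:-→d4:-→d5:-→d6:-→d7:-→d8:-→d9:-→d10:-→d11:-→d12:-→d13:-→d14:-→d15:-→d16:-→d17:-→d18:-→d19:-→d20:H1→d21:-→d22:-→d23:-→d24:H2 -> H2
  - 155.24.32.0/20 clear@20
  + 5.0.0.0/8 (H1) depth=8
  - 155.24.46.0/24 clear@24
  lookup 5.232.19.26: bits 00000101111010000001 walk d0:H2→d1:-→d2:-→d3:-→d4:-→d5:-→d6:-→d7:-→d8:H1→d9:-→d10:-→d11:-→d12:-→d13:-→d14:-→d15:-→d16:-→d17:-→d18:-→d19:-→d20:H1 -> H1
  + 5.232.0.0/16 (H2) depth=16
  + 155.24.46.50/31 (H2) depth=31
  + 155.24.46.48/29 (H1) depth=29

== LOOKUPS ==
["H1","H2","H2","H1","H2","H1","H1","H2","H1"]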